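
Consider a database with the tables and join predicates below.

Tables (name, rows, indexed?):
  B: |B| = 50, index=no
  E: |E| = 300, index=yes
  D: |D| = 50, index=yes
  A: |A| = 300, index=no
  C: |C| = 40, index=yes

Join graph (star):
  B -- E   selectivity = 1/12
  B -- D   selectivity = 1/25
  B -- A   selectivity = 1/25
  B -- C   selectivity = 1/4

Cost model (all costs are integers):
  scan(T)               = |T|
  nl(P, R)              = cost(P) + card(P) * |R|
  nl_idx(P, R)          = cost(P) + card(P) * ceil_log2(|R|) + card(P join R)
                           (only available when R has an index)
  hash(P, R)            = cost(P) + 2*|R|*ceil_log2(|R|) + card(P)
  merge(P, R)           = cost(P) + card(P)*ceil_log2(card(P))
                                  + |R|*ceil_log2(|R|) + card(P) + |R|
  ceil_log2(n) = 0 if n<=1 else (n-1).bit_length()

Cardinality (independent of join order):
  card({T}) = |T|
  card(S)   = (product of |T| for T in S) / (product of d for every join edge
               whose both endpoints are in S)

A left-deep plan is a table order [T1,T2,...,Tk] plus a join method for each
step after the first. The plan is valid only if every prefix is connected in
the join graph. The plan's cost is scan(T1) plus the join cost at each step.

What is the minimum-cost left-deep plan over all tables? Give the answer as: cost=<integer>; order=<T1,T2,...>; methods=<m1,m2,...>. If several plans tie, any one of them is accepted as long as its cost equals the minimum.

Selinger DP (subsets sized 1..n):
  {B}: scan cost=50, card=50
  {E}: scan cost=300, card=300
  {D}: scan cost=50, card=50
  {A}: scan cost=300, card=300
  {C}: scan cost=40, card=40
  {BE}: card=1250; try (B,hash)→1200, (E,nl_idx)→1750, (E,merge)→3400, (B,merge)→3650, (E,hash)→5500, (E,nl)→15050 …(+1); best=1200 via (B,hash)
  {BD}: card=100; try (D,nl_idx)→450, (D,hash)→700, (B,hash)→700, (D,merge)→750, (B,merge)→750, (D,nl)→2550 …(+1); best=450 via (D,nl_idx)
  {AB}: card=600; try (B,hash)→1200, (A,merge)→3400, (B,merge)→3650, (A,hash)→5500, (A,nl)→15050, (B,nl)→15300; best=1200 via (B,hash)
  {BC}: card=500; try (C,hash)→580, (B,merge)→670, (C,merge)→680, (B,hash)→680, (C,nl_idx)→850, (B,nl)→2040 …(+1); best=580 via (C,hash)
  {BDE}: card=2500; try (D,hash)→3050, (E,nl_idx)→3850, (E,merge)→4250, (E,hash)→5950, (D,nl_idx)→11200, (D,merge)→16550 …(+2); best=3050 via (D,hash)
  {ABE}: card=15000; try (E,hash)→7200, (A,hash)→7850, (E,merge)→10800, (A,merge)→19200, (E,nl_idx)→21600, (E,nl)→181200 …(+1); best=7200 via (E,hash)
  {BCE}: card=12500; try (C,hash)→2930, (E,hash)→6480, (E,merge)→8580, (C,merge)→16480, (E,nl_idx)→17580, (C,nl_idx)→21200 …(+2); best=2930 via (C,hash)
  {ABD}: card=1200; try (D,hash)→2400, (A,merge)→4250, (A,hash)→5950, (D,nl_idx)→6000, (D,merge)→8150, (A,nl)→30450 …(+1); best=2400 via (D,hash)
  {BCD}: card=1000; try (C,hash)→1030, (C,merge)→1530, (D,hash)→1680, (C,nl_idx)→2050, (C,nl)→4450, (D,nl_idx)→4580 …(+2); best=1030 via (C,hash)
  {ABC}: card=6000; try (C,hash)→2280, (A,hash)→6480, (C,merge)→8080, (A,merge)→8580, (C,nl_idx)→10800, (C,nl)→25200 …(+1); best=2280 via (C,hash)
  {ABDE}: card=30000; try (E,hash)→9000, (A,hash)→10950, (E,merge)→19800, (D,hash)→22800, (A,merge)→38550, (E,nl_idx)→43200 …(+5); best=9000 via (E,hash)
  {BCDE}: card=25000; try (C,hash)→6030, (E,hash)→7430, (E,merge)→15030, (D,hash)→16030, (E,nl_idx)→35030, (C,merge)→35830 …(+6); best=6030 via (C,hash)
  {ABCE}: card=150000; try (E,hash)→13680, (A,hash)→20830, (C,hash)→22680, (E,merge)→89280, (A,merge)→193430, (E,nl_idx)→206280 …(+5); best=13680 via (E,hash)
  {ABCD}: card=12000; try (C,hash)→4080, (A,hash)→7430, (D,hash)→8880, (A,merge)→15030, (C,merge)→17080, (C,nl_idx)→21600 …(+5); best=4080 via (C,hash)
  {ABCDE}: card=300000; try (E,hash)→21480, (A,hash)→36430, (C,hash)→39480, (D,hash)→164280, (E,merge)→187080, (A,merge)→409030 …(+9); best=21480 via (E,hash)

cost=21480; order=A,B,D,C,E; methods=hash,hash,hash,hash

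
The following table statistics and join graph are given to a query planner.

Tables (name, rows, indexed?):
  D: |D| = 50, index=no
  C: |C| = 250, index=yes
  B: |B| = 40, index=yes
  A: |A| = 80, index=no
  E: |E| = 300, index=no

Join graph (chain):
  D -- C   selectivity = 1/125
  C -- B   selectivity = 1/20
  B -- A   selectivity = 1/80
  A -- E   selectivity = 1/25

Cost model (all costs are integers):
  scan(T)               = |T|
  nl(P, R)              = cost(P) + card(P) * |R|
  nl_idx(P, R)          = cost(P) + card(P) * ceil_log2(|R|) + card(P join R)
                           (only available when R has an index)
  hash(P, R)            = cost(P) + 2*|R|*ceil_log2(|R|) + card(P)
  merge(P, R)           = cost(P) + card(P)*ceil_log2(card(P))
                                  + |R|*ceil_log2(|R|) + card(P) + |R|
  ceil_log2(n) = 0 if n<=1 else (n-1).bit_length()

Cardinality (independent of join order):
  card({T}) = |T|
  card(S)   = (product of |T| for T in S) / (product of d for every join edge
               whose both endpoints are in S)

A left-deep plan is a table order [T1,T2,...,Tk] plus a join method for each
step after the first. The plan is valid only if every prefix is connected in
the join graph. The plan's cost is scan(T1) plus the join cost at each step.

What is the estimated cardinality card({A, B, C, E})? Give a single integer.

Tables in S: A(80), B(40), C(250), E(300)
Edges inside S: C-B(d=20), B-A(d=80), A-E(d=25)
numerator = 80 * 40 * 250 * 300 = 240000000
denominator = 20 * 80 * 25 = 40000
card(S) = 240000000 / 40000 = 6000

6000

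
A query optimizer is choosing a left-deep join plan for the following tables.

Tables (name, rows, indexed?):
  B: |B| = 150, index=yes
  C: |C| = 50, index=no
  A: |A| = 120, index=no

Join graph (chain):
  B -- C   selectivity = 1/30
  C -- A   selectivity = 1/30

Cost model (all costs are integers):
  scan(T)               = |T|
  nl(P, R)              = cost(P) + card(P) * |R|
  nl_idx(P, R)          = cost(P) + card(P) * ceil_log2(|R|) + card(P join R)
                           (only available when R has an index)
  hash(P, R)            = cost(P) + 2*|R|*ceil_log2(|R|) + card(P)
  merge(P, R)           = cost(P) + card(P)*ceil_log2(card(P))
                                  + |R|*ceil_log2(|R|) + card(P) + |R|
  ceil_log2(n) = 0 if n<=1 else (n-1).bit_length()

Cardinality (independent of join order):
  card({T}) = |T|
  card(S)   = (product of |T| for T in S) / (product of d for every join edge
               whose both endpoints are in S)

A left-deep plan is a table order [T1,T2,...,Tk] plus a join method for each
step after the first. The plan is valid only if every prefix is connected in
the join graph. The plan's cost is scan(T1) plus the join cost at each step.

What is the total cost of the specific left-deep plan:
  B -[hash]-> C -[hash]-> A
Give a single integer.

step 1: scan B: cost=150, card=150
step 2: join C via hash
    card(P join C) = 150*50/(30) = 250
    cost = 150 + 2*50*6 + 150 = 900
step 3: join A via hash
    card(P join A) = 250*120/(30) = 1000
    cost = 900 + 2*120*7 + 250 = 2830

2830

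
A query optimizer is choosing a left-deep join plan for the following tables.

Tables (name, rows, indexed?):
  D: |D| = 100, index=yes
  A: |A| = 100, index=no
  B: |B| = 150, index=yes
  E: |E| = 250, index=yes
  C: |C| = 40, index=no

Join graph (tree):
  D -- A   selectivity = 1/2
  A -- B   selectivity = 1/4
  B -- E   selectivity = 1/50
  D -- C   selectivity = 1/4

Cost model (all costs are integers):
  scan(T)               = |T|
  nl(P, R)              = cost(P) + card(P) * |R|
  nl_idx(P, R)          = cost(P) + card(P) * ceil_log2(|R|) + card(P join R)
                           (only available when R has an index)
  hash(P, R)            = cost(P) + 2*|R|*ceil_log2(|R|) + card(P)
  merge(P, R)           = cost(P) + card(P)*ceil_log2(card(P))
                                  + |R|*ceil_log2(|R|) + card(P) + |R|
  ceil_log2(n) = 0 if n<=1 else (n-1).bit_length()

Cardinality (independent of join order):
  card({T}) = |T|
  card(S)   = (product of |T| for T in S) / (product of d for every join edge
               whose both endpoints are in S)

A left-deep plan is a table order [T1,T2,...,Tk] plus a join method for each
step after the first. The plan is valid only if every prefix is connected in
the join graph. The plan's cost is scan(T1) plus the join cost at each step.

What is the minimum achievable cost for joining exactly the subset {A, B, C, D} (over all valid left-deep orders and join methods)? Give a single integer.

Selinger DP over subsets of {A,B,C,D}:
  {D}: scan cost=100, card=100
  {A}: scan cost=100, card=100
  {B}: scan cost=150, card=150
  {C}: scan cost=40, card=40
  {AD}: card=5000; try (D,hash)→1600, (A,hash)→1600, (D,merge)→1700, (A,merge)→1700, (D,nl_idx)→5800, (D,nl)→10100 …(+1); best=1600 via (D,hash)
  {CD}: card=1000; try (C,hash)→680, (D,merge)→1120, (C,merge)→1180, (D,nl_idx)→1320, (D,hash)→1480, (D,nl)→4040 …(+1); best=680 via (C,hash)
  {AB}: card=3750; try (A,hash)→1700, (B,merge)→2250, (A,merge)→2300, (B,hash)→2600, (B,nl_idx)→4650, (B,nl)→15100 …(+1); best=1700 via (A,hash)
  {ABD}: card=187500; try (D,hash)→6850, (B,hash)→9000, (D,merge)→51250, (B,merge)→72950, (D,nl_idx)→215450, (B,nl_idx)→229100 …(+2); best=6850 via (D,hash)
  {ACD}: card=50000; try (A,hash)→3080, (C,hash)→7080, (A,merge)→12480, (C,merge)→71880, (A,nl)→100680, (C,nl)→201600; best=3080 via (A,hash)
  {ABCD}: card=1875000; try (B,hash)→55480, (C,hash)→194830, (B,merge)→854430, (B,nl_idx)→2278080, (C,merge)→3569630, (B,nl)→7503080 …(+1); best=55480 via (B,hash)

55480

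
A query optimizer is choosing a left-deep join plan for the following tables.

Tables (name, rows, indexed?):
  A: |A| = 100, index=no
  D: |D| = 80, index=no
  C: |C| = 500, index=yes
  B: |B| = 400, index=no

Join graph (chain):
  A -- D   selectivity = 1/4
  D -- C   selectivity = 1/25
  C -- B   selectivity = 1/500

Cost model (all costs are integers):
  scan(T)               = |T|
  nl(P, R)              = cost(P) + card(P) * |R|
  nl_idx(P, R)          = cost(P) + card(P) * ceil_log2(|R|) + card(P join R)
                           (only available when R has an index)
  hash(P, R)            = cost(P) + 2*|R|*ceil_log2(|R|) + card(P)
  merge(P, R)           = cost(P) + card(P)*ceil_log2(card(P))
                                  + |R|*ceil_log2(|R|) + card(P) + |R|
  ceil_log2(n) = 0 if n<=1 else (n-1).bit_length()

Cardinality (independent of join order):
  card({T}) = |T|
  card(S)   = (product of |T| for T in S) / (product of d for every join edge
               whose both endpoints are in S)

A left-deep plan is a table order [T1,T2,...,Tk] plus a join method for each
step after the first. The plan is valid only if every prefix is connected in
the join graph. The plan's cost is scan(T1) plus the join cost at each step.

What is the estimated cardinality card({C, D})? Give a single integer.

Tables in S: C(500), D(80)
Edges inside S: D-C(d=25)
numerator = 500 * 80 = 40000
denominator = 25 = 25
card(S) = 40000 / 25 = 1600

1600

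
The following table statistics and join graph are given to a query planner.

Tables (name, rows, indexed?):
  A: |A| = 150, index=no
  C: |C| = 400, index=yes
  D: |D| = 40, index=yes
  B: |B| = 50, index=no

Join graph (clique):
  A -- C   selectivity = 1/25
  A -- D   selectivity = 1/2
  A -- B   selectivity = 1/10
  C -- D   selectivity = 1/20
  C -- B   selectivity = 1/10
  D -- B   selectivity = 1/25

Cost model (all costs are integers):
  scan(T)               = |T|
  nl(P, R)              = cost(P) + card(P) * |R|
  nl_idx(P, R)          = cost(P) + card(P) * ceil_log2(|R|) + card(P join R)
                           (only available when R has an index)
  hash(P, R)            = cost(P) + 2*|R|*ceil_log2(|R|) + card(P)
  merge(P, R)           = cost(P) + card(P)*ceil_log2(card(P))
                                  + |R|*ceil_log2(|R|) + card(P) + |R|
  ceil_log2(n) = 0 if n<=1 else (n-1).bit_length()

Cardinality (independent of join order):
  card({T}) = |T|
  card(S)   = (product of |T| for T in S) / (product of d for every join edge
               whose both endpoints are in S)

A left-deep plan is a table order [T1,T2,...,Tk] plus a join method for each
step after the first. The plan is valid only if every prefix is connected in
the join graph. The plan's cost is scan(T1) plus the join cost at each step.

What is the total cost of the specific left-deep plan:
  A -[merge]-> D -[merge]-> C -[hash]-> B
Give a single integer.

47780

step 1: scan A: cost=150, card=150
step 2: join D via merge
    card(P join D) = 150*40/(2) = 3000
    cost = 150 + 150*8 + 40*6 + 150 + 40 = 1780
step 3: join C via merge
    card(P join C) = 3000*400/(25*20) = 2400
    cost = 1780 + 3000*12 + 400*9 + 3000 + 400 = 44780
step 4: join B via hash
    card(P join B) = 2400*50/(10*10*25) = 48
    cost = 44780 + 2*50*6 + 2400 = 47780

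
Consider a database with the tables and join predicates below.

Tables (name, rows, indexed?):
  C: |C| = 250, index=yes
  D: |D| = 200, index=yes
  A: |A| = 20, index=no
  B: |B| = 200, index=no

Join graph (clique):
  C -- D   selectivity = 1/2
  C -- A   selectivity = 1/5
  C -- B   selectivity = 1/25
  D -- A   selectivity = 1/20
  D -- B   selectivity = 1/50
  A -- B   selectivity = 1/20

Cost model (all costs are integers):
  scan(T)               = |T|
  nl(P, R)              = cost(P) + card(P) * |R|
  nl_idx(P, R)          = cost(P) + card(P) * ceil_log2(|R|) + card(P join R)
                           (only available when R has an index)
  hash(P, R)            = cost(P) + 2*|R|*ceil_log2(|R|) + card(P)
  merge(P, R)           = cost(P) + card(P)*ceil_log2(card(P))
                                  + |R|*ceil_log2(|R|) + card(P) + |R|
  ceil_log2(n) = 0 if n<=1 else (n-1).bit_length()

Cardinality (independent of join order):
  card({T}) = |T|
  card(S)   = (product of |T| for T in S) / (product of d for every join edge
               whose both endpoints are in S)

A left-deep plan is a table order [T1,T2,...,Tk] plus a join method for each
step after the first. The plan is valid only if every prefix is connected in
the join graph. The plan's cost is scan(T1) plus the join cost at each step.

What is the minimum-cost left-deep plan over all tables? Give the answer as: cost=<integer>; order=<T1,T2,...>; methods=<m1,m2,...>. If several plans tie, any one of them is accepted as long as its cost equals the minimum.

cost=2600; order=B,A,D,C; methods=hash,nl_idx,nl_idx

Selinger DP (subsets sized 1..n):
  {C}: scan cost=250, card=250
  {D}: scan cost=200, card=200
  {A}: scan cost=20, card=20
  {B}: scan cost=200, card=200
  {CD}: card=25000; try (D,hash)→3700, (C,merge)→4250, (D,merge)→4300, (C,hash)→4400, (C,nl_idx)→26800, (D,nl_idx)→27250 …(+2); best=3700 via (D,hash)
  {AC}: card=1000; try (A,hash)→700, (C,nl_idx)→1180, (C,merge)→2390, (A,merge)→2620, (C,hash)→4040, (C,nl)→5020 …(+1); best=700 via (A,hash)
  {BC}: card=2000; try (B,hash)→3700, (C,nl_idx)→3800, (C,merge)→4250, (B,merge)→4300, (C,hash)→4400, (C,nl)→50200 …(+1); best=3700 via (B,hash)
  {AD}: card=200; try (D,nl_idx)→380, (A,hash)→600, (D,merge)→1940, (A,merge)→2120, (D,hash)→3240, (D,nl)→4020 …(+1); best=380 via (D,nl_idx)
  {BD}: card=800; try (D,nl_idx)→2600, (D,hash)→3600, (B,hash)→3600, (D,merge)→3800, (B,merge)→3800, (D,nl)→40200 …(+1); best=2600 via (D,nl_idx)
  {AB}: card=200; try (A,hash)→600, (B,merge)→1940, (A,merge)→2120, (B,hash)→3240, (B,nl)→4020, (A,nl)→4200; best=600 via (A,hash)
  {ACD}: card=5000; try (C,merge)→4430, (C,hash)→4580, (D,hash)→4900, (C,nl_idx)→6980, (D,merge)→13500, (D,nl_idx)→13700 …(+5); best=4430 via (C,merge)
  {BCD}: card=4000; try (C,hash)→7400, (D,hash)→8900, (C,nl_idx)→13000, (C,merge)→13650, (D,nl_idx)→23700, (D,merge)→29500 …(+5); best=7400 via (C,hash)
  {ABC}: card=400; try (C,nl_idx)→2600, (C,merge)→4650, (C,hash)→4800, (B,hash)→4900, (A,hash)→5900, (B,merge)→13500 …(+4); best=2600 via (C,nl_idx)
  {ABD}: card=40; try (D,nl_idx)→2240, (A,hash)→3600, (B,hash)→3780, (B,merge)→3980, (D,hash)→4000, (D,merge)→4200 …(+4); best=2240 via (D,nl_idx)
  {ABCD}: card=40; try (C,nl_idx)→2600, (C,merge)→4770, (D,nl_idx)→5840, (D,hash)→6200, (C,hash)→6280, (D,merge)→8400 …(+8); best=2600 via (C,nl_idx)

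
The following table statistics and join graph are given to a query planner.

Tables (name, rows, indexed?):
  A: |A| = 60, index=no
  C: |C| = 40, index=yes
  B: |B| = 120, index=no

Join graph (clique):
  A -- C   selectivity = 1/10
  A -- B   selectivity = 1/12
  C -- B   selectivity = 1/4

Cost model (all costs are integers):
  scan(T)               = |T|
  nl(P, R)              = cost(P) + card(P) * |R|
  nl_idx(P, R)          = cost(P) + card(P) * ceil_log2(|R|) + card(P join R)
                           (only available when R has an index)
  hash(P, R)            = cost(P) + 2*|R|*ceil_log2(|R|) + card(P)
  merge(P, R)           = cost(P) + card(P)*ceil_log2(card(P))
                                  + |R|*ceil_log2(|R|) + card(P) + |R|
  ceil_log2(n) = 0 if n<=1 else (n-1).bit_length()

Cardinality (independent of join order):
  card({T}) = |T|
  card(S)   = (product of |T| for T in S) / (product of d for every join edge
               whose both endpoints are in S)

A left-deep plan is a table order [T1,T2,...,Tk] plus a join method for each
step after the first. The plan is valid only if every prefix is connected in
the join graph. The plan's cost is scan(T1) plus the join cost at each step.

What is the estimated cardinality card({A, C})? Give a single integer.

Tables in S: A(60), C(40)
Edges inside S: A-C(d=10)
numerator = 60 * 40 = 2400
denominator = 10 = 10
card(S) = 2400 / 10 = 240

240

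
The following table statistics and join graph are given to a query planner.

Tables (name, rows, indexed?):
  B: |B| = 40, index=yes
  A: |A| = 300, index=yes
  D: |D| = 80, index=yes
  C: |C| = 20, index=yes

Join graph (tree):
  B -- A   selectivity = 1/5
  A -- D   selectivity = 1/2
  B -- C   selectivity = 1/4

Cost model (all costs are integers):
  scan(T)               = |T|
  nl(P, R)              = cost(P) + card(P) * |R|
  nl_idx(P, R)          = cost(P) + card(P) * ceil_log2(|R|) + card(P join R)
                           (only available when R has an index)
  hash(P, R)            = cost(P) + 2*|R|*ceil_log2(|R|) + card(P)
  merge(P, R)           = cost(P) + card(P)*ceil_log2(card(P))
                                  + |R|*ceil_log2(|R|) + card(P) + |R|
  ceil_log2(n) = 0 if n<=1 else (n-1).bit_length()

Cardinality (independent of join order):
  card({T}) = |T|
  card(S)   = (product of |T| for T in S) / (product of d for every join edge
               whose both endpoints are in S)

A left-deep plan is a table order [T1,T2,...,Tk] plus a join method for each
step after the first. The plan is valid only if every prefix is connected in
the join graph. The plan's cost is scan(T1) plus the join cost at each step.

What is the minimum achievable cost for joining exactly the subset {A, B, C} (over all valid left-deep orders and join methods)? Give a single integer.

Selinger DP over subsets of {A,B,C}:
  {B}: scan cost=40, card=40
  {A}: scan cost=300, card=300
  {C}: scan cost=20, card=20
  {AB}: card=2400; try (B,hash)→1080, (A,nl_idx)→2800, (A,merge)→3320, (B,merge)→3580, (B,nl_idx)→4500, (A,hash)→5480 …(+2); best=1080 via (B,hash)
  {BC}: card=200; try (C,hash)→280, (B,nl_idx)→340, (B,merge)→420, (C,merge)→440, (C,nl_idx)→440, (B,hash)→520 …(+2); best=280 via (C,hash)
  {ABC}: card=12000; try (C,hash)→3680, (A,merge)→5080, (A,hash)→5880, (A,nl_idx)→14080, (C,nl_idx)→25080, (C,merge)→32400 …(+2); best=3680 via (C,hash)

3680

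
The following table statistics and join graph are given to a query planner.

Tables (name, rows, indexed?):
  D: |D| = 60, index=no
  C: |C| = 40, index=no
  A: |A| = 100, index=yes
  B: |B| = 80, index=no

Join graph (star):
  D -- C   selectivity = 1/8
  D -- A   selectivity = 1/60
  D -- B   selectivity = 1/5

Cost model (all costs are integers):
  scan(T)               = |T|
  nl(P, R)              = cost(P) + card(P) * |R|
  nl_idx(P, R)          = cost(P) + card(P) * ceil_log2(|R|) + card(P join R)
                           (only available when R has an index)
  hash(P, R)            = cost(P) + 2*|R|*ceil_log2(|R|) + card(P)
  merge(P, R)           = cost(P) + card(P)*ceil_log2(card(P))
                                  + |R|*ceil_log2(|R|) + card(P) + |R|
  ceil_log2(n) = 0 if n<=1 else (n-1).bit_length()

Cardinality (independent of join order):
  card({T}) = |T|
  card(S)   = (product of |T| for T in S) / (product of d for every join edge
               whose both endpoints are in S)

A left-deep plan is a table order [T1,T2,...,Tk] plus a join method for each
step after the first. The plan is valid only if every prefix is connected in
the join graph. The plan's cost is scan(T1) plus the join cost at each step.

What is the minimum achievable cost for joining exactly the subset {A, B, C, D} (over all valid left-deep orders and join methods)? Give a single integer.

2780

Selinger DP over subsets of {A,B,C,D}:
  {D}: scan cost=60, card=60
  {C}: scan cost=40, card=40
  {A}: scan cost=100, card=100
  {B}: scan cost=80, card=80
  {CD}: card=300; try (C,hash)→600, (D,merge)→740, (C,merge)→760, (D,hash)→800, (D,nl)→2440, (C,nl)→2460; best=600 via (C,hash)
  {AD}: card=100; try (A,nl_idx)→580, (D,hash)→920, (A,merge)→1280, (D,merge)→1320, (A,hash)→1520, (A,nl)→6060 …(+1); best=580 via (A,nl_idx)
  {BD}: card=960; try (D,hash)→880, (B,merge)→1120, (D,merge)→1140, (B,hash)→1240, (B,nl)→4860, (D,nl)→4880; best=880 via (D,hash)
  {ACD}: card=500; try (C,hash)→1160, (C,merge)→1660, (A,hash)→2300, (A,nl_idx)→3200, (A,merge)→4400, (C,nl)→4580 …(+1); best=1160 via (C,hash)
  {BCD}: card=4800; try (B,hash)→2020, (C,hash)→2320, (B,merge)→4240, (C,merge)→11720, (B,nl)→24600, (C,nl)→39280; best=2020 via (B,hash)
  {ABD}: card=1600; try (B,hash)→1800, (B,merge)→2020, (A,hash)→3240, (B,nl)→8580, (A,nl_idx)→9200, (A,merge)→12240 …(+1); best=1800 via (B,hash)
  {ABCD}: card=8000; try (B,hash)→2780, (C,hash)→3880, (B,merge)→6800, (A,hash)→8220, (C,merge)→21280, (B,nl)→41160 …(+4); best=2780 via (B,hash)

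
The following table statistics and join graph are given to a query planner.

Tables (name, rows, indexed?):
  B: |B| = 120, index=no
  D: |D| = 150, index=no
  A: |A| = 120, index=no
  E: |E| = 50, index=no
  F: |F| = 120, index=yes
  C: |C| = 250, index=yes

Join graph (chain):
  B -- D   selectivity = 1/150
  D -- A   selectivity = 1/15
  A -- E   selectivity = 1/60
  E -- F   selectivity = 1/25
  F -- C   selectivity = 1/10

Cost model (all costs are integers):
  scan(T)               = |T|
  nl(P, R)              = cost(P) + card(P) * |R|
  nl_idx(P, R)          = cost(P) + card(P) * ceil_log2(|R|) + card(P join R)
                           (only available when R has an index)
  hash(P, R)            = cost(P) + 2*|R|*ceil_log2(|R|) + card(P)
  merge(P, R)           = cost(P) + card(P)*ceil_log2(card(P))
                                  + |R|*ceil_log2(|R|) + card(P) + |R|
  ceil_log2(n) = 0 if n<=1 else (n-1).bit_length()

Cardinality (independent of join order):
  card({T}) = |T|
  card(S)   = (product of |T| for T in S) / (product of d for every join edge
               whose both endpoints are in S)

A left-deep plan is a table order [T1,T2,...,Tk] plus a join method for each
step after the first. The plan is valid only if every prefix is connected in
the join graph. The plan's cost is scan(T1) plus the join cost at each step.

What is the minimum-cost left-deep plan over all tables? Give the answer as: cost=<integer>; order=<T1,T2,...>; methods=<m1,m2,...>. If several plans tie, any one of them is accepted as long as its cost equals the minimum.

Selinger DP (subsets sized 1..n):
  {B}: scan cost=120, card=120
  {D}: scan cost=150, card=150
  {A}: scan cost=120, card=120
  {E}: scan cost=50, card=50
  {F}: scan cost=120, card=120
  {C}: scan cost=250, card=250
  {BD}: card=120; try (B,hash)→1980, (D,merge)→2430, (B,merge)→2460, (D,hash)→2640, (D,nl)→18120, (B,nl)→18150; best=1980 via (B,hash)
  {AD}: card=1200; try (A,hash)→1980, (D,merge)→2430, (A,merge)→2460, (D,hash)→2640, (D,nl)→18120, (A,nl)→18150; best=1980 via (A,hash)
  {AE}: card=100; try (E,hash)→840, (A,merge)→1360, (E,merge)→1430, (A,hash)→1780, (A,nl)→6050, (E,nl)→6120; best=840 via (E,hash)
  {EF}: card=240; try (F,nl_idx)→640, (E,hash)→840, (F,merge)→1360, (E,merge)→1430, (F,hash)→1780, (F,nl)→6050 …(+1); best=640 via (F,nl_idx)
  {CF}: card=3000; try (F,hash)→2180, (C,merge)→3330, (F,merge)→3460, (C,nl_idx)→4080, (C,hash)→4240, (F,nl_idx)→5000 …(+2); best=2180 via (F,hash)
  {ABD}: card=960; try (A,hash)→3780, (A,merge)→3900, (B,hash)→4860, (A,nl)→16380, (B,merge)→17340, (B,nl)→145980; best=3780 via (A,hash)
  {ADE}: card=1000; try (D,merge)→2990, (D,hash)→3340, (E,hash)→3780, (D,nl)→15840, (E,merge)→16730, (E,nl)→61980; best=2990 via (D,merge)
  {AEF}: card=480; try (F,nl_idx)→2020, (A,hash)→2560, (F,merge)→2600, (F,hash)→2620, (A,merge)→3760, (F,nl)→12840 …(+1); best=2020 via (F,nl_idx)
  {CEF}: card=6000; try (C,hash)→4880, (C,merge)→5050, (E,hash)→5780, (C,nl_idx)→8560, (E,merge)→41530, (C,nl)→60640 …(+1); best=4880 via (C,hash)
  {ABDE}: card=800; try (E,hash)→5340, (B,hash)→5670, (E,merge)→14690, (B,merge)→14950, (E,nl)→51780, (B,nl)→122990; best=5340 via (E,hash)
  {ADEF}: card=4800; try (D,hash)→4900, (F,hash)→5670, (D,merge)→8170, (F,nl_idx)→14790, (F,merge)→14950, (D,nl)→74020 …(+1); best=4900 via (D,hash)
  {ACEF}: card=12000; try (C,hash)→6500, (C,merge)→9070, (A,hash)→12560, (C,nl_idx)→17860, (A,merge)→89840, (C,nl)→122020 …(+1); best=6500 via (C,hash)
  {ABDEF}: card=3840; try (F,hash)→7820, (B,hash)→11380, (F,nl_idx)→14780, (F,merge)→15100, (B,merge)→73060, (F,nl)→101340 …(+1); best=7820 via (F,hash)
  {ACDEF}: card=120000; try (C,hash)→13700, (D,hash)→20900, (C,merge)→74350, (C,nl_idx)→163300, (D,merge)→187850, (C,nl)→1204900 …(+1); best=13700 via (C,hash)
  {ABCDEF}: card=96000; try (C,hash)→15660, (C,merge)→59990, (C,nl_idx)→134540, (B,hash)→135380, (C,nl)→967820, (B,merge)→2174660 …(+1); best=15660 via (C,hash)

cost=15660; order=D,B,A,E,F,C; methods=hash,hash,hash,hash,hash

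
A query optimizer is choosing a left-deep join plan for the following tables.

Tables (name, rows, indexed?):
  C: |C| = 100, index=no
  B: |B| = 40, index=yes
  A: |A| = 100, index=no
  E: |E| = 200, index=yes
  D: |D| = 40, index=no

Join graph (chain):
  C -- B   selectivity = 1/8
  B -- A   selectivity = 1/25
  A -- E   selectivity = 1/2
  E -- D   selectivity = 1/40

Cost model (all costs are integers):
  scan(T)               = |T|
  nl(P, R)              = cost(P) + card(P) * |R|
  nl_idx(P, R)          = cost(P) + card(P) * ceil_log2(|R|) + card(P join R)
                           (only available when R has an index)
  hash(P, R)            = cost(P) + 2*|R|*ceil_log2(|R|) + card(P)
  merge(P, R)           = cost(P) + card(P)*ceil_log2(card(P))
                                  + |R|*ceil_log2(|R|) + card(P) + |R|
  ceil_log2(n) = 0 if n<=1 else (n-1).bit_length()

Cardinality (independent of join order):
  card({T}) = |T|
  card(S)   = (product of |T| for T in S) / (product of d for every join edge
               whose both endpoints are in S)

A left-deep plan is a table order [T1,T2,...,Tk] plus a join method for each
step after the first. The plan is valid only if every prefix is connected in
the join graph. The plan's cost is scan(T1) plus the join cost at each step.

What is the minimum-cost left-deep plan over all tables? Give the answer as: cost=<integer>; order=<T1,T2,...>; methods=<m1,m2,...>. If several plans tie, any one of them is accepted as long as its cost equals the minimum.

cost=30040; order=D,E,A,B,C; methods=nl_idx,hash,hash,hash

Selinger DP (subsets sized 1..n):
  {C}: scan cost=100, card=100
  {B}: scan cost=40, card=40
  {A}: scan cost=100, card=100
  {E}: scan cost=200, card=200
  {D}: scan cost=40, card=40
  {BC}: card=500; try (B,hash)→680, (C,merge)→1120, (B,merge)→1180, (B,nl_idx)→1200, (C,hash)→1480, (C,nl)→4040 …(+1); best=680 via (B,hash)
  {AB}: card=160; try (B,hash)→680, (B,nl_idx)→860, (A,merge)→1120, (B,merge)→1180, (A,hash)→1480, (A,nl)→4040 …(+1); best=680 via (B,hash)
  {AE}: card=10000; try (A,hash)→1800, (E,merge)→2700, (A,merge)→2800, (E,hash)→3400, (E,nl_idx)→10900, (E,nl)→20100 …(+1); best=1800 via (A,hash)
  {DE}: card=200; try (E,nl_idx)→560, (D,hash)→880, (E,merge)→2120, (D,merge)→2280, (E,hash)→3280, (E,nl)→8040 …(+1); best=560 via (E,nl_idx)
  {ABC}: card=2000; try (C,hash)→2240, (A,hash)→2580, (C,merge)→2920, (A,merge)→6480, (C,nl)→16680, (A,nl)→50680; best=2240 via (C,hash)
  {ABE}: card=16000; try (E,merge)→3920, (E,hash)→4040, (B,hash)→12280, (E,nl_idx)→17960, (E,nl)→32680, (B,nl_idx)→77800 …(+2); best=3920 via (E,merge)
  {ADE}: card=10000; try (A,hash)→2160, (A,merge)→3160, (D,hash)→12280, (A,nl)→20560, (D,merge)→152080, (D,nl)→401800; best=2160 via (A,hash)
  {ABCE}: card=200000; try (E,hash)→7440, (C,hash)→21320, (E,merge)→28040, (E,nl_idx)→218240, (C,merge)→244720, (E,nl)→402240 …(+1); best=7440 via (E,hash)
  {ABDE}: card=16000; try (B,hash)→12640, (D,hash)→20400, (B,nl_idx)→78160, (B,merge)→152440, (D,merge)→244200, (B,nl)→402160 …(+1); best=12640 via (B,hash)
  {ABCDE}: card=200000; try (C,hash)→30040, (D,hash)→207920, (C,merge)→253440, (C,nl)→1612640, (D,merge)→3807720, (D,nl)→8007440; best=30040 via (C,hash)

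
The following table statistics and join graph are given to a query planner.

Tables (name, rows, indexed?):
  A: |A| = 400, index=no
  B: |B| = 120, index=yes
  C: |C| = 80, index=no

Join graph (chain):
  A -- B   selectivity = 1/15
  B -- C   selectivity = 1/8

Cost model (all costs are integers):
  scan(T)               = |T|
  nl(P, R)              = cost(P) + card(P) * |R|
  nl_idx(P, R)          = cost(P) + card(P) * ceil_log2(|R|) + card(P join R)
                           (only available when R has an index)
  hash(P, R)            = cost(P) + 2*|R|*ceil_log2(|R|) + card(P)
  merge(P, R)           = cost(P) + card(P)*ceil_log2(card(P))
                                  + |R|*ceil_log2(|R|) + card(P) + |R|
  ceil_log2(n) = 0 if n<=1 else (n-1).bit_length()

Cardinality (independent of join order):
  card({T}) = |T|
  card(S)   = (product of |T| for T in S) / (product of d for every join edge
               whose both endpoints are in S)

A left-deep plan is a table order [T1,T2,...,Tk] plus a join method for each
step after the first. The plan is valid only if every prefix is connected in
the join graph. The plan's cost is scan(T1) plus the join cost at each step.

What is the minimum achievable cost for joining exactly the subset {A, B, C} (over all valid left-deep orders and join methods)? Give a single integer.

Selinger DP over subsets of {A,B,C}:
  {A}: scan cost=400, card=400
  {B}: scan cost=120, card=120
  {C}: scan cost=80, card=80
  {AB}: card=3200; try (B,hash)→2480, (A,merge)→5080, (B,merge)→5360, (B,nl_idx)→6400, (A,hash)→7440, (A,nl)→48120 …(+1); best=2480 via (B,hash)
  {BC}: card=1200; try (C,hash)→1360, (B,merge)→1680, (C,merge)→1720, (B,hash)→1840, (B,nl_idx)→1840, (B,nl)→9680 …(+1); best=1360 via (C,hash)
  {ABC}: card=32000; try (C,hash)→6800, (A,hash)→9760, (A,merge)→19760, (C,merge)→44720, (C,nl)→258480, (A,nl)→481360; best=6800 via (C,hash)

6800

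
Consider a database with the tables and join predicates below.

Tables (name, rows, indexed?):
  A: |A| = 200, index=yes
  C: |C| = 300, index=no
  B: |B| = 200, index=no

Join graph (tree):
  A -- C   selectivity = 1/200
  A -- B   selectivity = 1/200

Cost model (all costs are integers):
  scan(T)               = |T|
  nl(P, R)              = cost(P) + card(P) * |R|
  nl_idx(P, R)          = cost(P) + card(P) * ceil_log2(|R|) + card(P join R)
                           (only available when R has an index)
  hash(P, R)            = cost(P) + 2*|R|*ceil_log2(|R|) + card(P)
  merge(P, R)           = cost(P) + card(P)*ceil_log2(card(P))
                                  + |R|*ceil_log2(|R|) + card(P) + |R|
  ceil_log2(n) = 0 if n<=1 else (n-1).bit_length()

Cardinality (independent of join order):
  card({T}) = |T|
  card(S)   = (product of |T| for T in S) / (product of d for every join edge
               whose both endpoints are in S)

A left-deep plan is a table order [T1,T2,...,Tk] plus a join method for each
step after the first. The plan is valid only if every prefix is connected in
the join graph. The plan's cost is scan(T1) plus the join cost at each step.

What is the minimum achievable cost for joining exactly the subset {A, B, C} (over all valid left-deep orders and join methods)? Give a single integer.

6500

Selinger DP over subsets of {A,B,C}:
  {A}: scan cost=200, card=200
  {C}: scan cost=300, card=300
  {B}: scan cost=200, card=200
  {AC}: card=300; try (A,nl_idx)→3000, (A,hash)→3800, (C,merge)→5000, (A,merge)→5100, (C,hash)→5800, (C,nl)→60200 …(+1); best=3000 via (A,nl_idx)
  {AB}: card=200; try (A,nl_idx)→2000, (B,hash)→3600, (A,hash)→3600, (B,merge)→3800, (A,merge)→3800, (B,nl)→40200 …(+1); best=2000 via (A,nl_idx)
  {ABC}: card=300; try (B,hash)→6500, (C,merge)→6800, (C,hash)→7600, (B,merge)→7800, (C,nl)→62000, (B,nl)→63000; best=6500 via (B,hash)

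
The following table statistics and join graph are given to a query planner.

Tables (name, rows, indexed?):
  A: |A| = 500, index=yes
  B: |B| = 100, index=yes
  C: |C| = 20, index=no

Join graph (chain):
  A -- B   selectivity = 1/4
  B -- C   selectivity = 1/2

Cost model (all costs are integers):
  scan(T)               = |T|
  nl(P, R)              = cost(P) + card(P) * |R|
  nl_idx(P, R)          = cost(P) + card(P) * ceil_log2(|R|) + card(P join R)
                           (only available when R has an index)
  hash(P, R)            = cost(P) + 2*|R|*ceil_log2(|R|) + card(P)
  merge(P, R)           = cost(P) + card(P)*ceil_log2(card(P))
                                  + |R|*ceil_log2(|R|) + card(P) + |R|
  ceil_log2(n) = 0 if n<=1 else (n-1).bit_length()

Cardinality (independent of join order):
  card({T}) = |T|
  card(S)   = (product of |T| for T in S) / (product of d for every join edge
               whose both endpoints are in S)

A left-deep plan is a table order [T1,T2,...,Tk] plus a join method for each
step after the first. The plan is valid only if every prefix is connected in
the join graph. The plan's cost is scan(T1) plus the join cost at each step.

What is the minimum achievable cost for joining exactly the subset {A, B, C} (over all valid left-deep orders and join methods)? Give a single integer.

Selinger DP over subsets of {A,B,C}:
  {A}: scan cost=500, card=500
  {B}: scan cost=100, card=100
  {C}: scan cost=20, card=20
  {AB}: card=12500; try (B,hash)→2400, (A,merge)→5900, (B,merge)→6300, (A,hash)→9200, (A,nl_idx)→13500, (B,nl_idx)→16500 …(+2); best=2400 via (B,hash)
  {BC}: card=1000; try (C,hash)→400, (B,merge)→940, (C,merge)→1020, (B,nl_idx)→1160, (B,hash)→1440, (B,nl)→2020 …(+1); best=400 via (C,hash)
  {ABC}: card=125000; try (A,hash)→10400, (C,hash)→15100, (A,merge)→16400, (A,nl_idx)→134400, (C,merge)→190020, (C,nl)→252400 …(+1); best=10400 via (A,hash)

10400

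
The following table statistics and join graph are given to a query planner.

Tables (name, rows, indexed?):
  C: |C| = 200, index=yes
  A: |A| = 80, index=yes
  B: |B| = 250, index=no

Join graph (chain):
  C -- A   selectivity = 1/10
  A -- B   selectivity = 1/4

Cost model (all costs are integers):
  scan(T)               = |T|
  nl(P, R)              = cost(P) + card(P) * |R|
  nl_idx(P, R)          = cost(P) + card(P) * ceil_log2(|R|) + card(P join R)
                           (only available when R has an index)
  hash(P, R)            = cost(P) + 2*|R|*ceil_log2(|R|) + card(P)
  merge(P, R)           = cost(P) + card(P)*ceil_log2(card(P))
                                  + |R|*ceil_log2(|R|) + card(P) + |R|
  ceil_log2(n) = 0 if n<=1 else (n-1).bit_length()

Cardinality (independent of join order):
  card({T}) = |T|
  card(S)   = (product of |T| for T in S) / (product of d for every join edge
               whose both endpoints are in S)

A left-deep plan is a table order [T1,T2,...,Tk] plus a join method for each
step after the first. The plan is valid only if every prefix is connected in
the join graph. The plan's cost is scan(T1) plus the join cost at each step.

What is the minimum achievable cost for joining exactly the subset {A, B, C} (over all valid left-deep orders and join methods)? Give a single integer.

7120

Selinger DP over subsets of {A,B,C}:
  {C}: scan cost=200, card=200
  {A}: scan cost=80, card=80
  {B}: scan cost=250, card=250
  {AC}: card=1600; try (A,hash)→1520, (C,nl_idx)→2320, (C,merge)→2520, (A,merge)→2640, (A,nl_idx)→3200, (C,hash)→3360 …(+2); best=1520 via (A,hash)
  {AB}: card=5000; try (A,hash)→1620, (B,merge)→2970, (A,merge)→3140, (B,hash)→4160, (A,nl_idx)→7000, (B,nl)→20080 …(+1); best=1620 via (A,hash)
  {ABC}: card=100000; try (B,hash)→7120, (C,hash)→9820, (B,merge)→22970, (C,merge)→73420, (C,nl_idx)→141620, (B,nl)→401520 …(+1); best=7120 via (B,hash)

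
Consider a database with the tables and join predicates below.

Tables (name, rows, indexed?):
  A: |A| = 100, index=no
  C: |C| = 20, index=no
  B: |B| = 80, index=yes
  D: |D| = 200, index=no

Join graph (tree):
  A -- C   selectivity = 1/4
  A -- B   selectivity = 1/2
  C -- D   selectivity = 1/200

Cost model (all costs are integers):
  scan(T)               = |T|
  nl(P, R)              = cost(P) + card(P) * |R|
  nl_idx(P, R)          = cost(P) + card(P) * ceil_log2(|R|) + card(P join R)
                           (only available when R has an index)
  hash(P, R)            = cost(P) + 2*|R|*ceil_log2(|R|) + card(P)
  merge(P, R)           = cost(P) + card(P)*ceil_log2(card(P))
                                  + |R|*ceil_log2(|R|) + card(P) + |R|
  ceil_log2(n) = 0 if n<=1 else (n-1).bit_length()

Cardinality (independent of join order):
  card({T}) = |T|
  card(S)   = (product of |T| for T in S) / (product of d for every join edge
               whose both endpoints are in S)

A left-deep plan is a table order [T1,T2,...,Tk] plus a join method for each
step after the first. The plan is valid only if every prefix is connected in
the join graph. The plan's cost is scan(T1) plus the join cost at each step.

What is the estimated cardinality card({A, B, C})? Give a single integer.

20000

Tables in S: A(100), B(80), C(20)
Edges inside S: A-C(d=4), A-B(d=2)
numerator = 100 * 80 * 20 = 160000
denominator = 4 * 2 = 8
card(S) = 160000 / 8 = 20000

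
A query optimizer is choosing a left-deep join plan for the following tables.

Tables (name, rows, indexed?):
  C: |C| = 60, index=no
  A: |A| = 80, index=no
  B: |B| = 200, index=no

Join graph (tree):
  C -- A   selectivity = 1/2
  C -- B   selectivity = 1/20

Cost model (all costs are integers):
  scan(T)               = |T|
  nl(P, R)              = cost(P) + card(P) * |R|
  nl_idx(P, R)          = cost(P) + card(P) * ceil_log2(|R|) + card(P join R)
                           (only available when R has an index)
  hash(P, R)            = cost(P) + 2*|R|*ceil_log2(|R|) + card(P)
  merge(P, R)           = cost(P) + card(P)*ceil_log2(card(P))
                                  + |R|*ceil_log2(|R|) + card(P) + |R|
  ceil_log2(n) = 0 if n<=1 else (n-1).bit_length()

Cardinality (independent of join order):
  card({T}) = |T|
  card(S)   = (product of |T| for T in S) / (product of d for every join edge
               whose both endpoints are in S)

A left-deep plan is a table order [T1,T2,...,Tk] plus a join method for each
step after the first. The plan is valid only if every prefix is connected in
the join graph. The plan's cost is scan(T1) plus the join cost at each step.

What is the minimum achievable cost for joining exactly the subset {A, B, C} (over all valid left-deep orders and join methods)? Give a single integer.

Selinger DP over subsets of {A,B,C}:
  {C}: scan cost=60, card=60
  {A}: scan cost=80, card=80
  {B}: scan cost=200, card=200
  {AC}: card=2400; try (C,hash)→880, (A,merge)→1120, (C,merge)→1140, (A,hash)→1240, (A,nl)→4860, (C,nl)→4880; best=880 via (C,hash)
  {BC}: card=600; try (C,hash)→1120, (B,merge)→2280, (C,merge)→2420, (B,hash)→3320, (B,nl)→12060, (C,nl)→12200; best=1120 via (C,hash)
  {ABC}: card=24000; try (A,hash)→2840, (B,hash)→6480, (A,merge)→8360, (B,merge)→33880, (A,nl)→49120, (B,nl)→480880; best=2840 via (A,hash)

2840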